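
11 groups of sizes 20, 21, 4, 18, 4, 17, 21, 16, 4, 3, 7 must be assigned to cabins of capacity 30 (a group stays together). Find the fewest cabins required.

Total = 21 + 21 + 20 + 18 + 17 + 16 + 7 + 4 + 4 + 4 + 3 = 135.
Lower bound: ⌈135/30⌉ = 5 cabins.
Also, 6 groups each exceed 15, and no two of those can share a cabin, so at least 6 cabins are needed.
A packing using 6 cabins:
  cabin 1: 21 + 7 = 28
  cabin 2: 21 + 4 + 4 = 29
  cabin 3: 20 + 4 + 3 = 27
  cabin 4: 18 = 18
  cabin 5: 17 = 17
  cabin 6: 16 = 16
This matches the lower bound, so 6 is optimal.

6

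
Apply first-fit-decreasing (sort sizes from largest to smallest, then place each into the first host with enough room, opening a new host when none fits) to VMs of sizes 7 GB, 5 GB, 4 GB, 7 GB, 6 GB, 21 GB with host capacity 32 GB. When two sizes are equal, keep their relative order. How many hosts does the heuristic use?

2

Sorted descending: 21, 7, 7, 6, 5, 4.
  21 → host 1 (new)  [load 21/32]
  7 → host 1  [load 28/32]
  7 → host 2 (new)  [load 7/32]
  6 → host 2  [load 13/32]
  5 → host 2  [load 18/32]
  4 → host 1  [load 32/32]
2 hosts opened.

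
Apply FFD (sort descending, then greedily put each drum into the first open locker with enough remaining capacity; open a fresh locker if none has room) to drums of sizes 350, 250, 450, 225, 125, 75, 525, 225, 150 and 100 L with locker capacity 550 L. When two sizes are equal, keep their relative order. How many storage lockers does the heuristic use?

Sorted descending: 525, 450, 350, 250, 225, 225, 150, 125, 100, 75.
  525 → locker 1 (new)  [load 525/550]
  450 → locker 2 (new)  [load 450/550]
  350 → locker 3 (new)  [load 350/550]
  250 → locker 4 (new)  [load 250/550]
  225 → locker 4  [load 475/550]
  225 → locker 5 (new)  [load 225/550]
  150 → locker 3  [load 500/550]
  125 → locker 5  [load 350/550]
  100 → locker 2  [load 550/550]
  75 → locker 4  [load 550/550]
5 storage lockers opened.

5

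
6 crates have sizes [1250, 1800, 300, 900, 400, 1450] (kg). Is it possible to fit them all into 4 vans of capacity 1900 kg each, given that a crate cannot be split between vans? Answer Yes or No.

A valid assignment using 4 vans:
  van 1: 1800 = 1800
  van 2: 1450 + 400 = 1850
  van 3: 1250 + 300 = 1550
  van 4: 900 = 900
Every load is within 1900 kg, so 4 vans suffice.

Yes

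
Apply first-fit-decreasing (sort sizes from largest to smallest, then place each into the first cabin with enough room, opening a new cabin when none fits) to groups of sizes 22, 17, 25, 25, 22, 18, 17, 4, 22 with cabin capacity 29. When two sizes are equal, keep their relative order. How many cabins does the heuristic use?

Sorted descending: 25, 25, 22, 22, 22, 18, 17, 17, 4.
  25 → cabin 1 (new)  [load 25/29]
  25 → cabin 2 (new)  [load 25/29]
  22 → cabin 3 (new)  [load 22/29]
  22 → cabin 4 (new)  [load 22/29]
  22 → cabin 5 (new)  [load 22/29]
  18 → cabin 6 (new)  [load 18/29]
  17 → cabin 7 (new)  [load 17/29]
  17 → cabin 8 (new)  [load 17/29]
  4 → cabin 1  [load 29/29]
8 cabins opened.

8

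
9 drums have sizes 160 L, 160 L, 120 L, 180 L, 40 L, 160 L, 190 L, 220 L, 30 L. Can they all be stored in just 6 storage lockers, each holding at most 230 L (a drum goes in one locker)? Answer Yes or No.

Total = 1260 L; ⌈1260/230⌉ = 6.
7 drums each exceed half the capacity and cannot share a locker, forcing at least 7 storage lockers.
At least 7 storage lockers are required, but only 6 are allowed.

No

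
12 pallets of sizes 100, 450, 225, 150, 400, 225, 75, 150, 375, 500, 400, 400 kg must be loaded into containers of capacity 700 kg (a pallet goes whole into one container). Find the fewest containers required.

Total = 500 + 450 + 400 + 400 + 400 + 375 + 225 + 225 + 150 + 150 + 100 + 75 = 3450 kg.
Lower bound: ⌈3450/700⌉ = 5 containers.
Also, 6 pallets each exceed 350 kg, and no two of those can share a container, so at least 6 containers are needed.
A packing using 6 containers:
  container 1: 500 + 150 = 650
  container 2: 450 + 225 = 675
  container 3: 400 + 225 + 75 = 700
  container 4: 400 + 150 + 100 = 650
  container 5: 400 = 400
  container 6: 375 = 375
This matches the lower bound, so 6 is optimal.

6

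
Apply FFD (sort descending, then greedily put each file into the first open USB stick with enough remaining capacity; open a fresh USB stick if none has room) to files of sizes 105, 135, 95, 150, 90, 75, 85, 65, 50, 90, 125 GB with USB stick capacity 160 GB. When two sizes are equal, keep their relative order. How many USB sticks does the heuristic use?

Sorted descending: 150, 135, 125, 105, 95, 90, 90, 85, 75, 65, 50.
  150 → USB stick 1 (new)  [load 150/160]
  135 → USB stick 2 (new)  [load 135/160]
  125 → USB stick 3 (new)  [load 125/160]
  105 → USB stick 4 (new)  [load 105/160]
  95 → USB stick 5 (new)  [load 95/160]
  90 → USB stick 6 (new)  [load 90/160]
  90 → USB stick 7 (new)  [load 90/160]
  85 → USB stick 8 (new)  [load 85/160]
  75 → USB stick 8  [load 160/160]
  65 → USB stick 5  [load 160/160]
  50 → USB stick 4  [load 155/160]
8 USB sticks opened.

8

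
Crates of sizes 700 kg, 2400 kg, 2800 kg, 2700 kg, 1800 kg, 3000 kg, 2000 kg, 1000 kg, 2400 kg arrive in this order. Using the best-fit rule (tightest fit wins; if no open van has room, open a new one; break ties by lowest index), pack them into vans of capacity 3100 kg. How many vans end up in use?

7

  700 → van 1 (new)  [load 700/3100]
  2400 → van 1  [load 3100/3100]
  2800 → van 2 (new)  [load 2800/3100]
  2700 → van 3 (new)  [load 2700/3100]
  1800 → van 4 (new)  [load 1800/3100]
  3000 → van 5 (new)  [load 3000/3100]
  2000 → van 6 (new)  [load 2000/3100]
  1000 → van 6  [load 3000/3100]
  2400 → van 7 (new)  [load 2400/3100]
7 vans opened.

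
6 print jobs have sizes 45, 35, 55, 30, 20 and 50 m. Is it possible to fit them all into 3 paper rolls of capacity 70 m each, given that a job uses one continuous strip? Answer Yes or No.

Total = 235 m; ⌈235/70⌉ = 4.
At least 4 paper rolls are required, but only 3 are allowed.

No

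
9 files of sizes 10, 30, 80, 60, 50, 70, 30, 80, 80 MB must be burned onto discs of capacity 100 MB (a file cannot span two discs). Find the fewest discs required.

Total = 80 + 80 + 80 + 70 + 60 + 50 + 30 + 30 + 10 = 490 MB.
Lower bound: ⌈490/100⌉ = 5 discs.
A packing using 6 discs:
  disc 1: 80 + 10 = 90
  disc 2: 80 = 80
  disc 3: 80 = 80
  disc 4: 70 + 30 = 100
  disc 5: 60 + 30 = 90
  disc 6: 50 = 50
No arrangement into 5 discs stays within capacity, so 6 is optimal.

6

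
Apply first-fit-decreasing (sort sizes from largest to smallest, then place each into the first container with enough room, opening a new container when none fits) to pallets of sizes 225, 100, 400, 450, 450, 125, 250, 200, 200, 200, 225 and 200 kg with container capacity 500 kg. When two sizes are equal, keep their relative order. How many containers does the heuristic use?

Sorted descending: 450, 450, 400, 250, 225, 225, 200, 200, 200, 200, 125, 100.
  450 → container 1 (new)  [load 450/500]
  450 → container 2 (new)  [load 450/500]
  400 → container 3 (new)  [load 400/500]
  250 → container 4 (new)  [load 250/500]
  225 → container 4  [load 475/500]
  225 → container 5 (new)  [load 225/500]
  200 → container 5  [load 425/500]
  200 → container 6 (new)  [load 200/500]
  200 → container 6  [load 400/500]
  200 → container 7 (new)  [load 200/500]
  125 → container 7  [load 325/500]
  100 → container 3  [load 500/500]
7 containers opened.

7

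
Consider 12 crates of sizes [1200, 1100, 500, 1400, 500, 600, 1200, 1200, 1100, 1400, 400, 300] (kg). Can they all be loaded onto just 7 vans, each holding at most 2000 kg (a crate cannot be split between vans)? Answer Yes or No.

Yes

A valid assignment using 7 vans:
  van 1: 1400 + 600 = 2000
  van 2: 1400 + 500 = 1900
  van 3: 1200 + 500 + 300 = 2000
  van 4: 1200 + 400 = 1600
  van 5: 1200 = 1200
  van 6: 1100 = 1100
  van 7: 1100 = 1100
Every load is within 2000 kg, so 7 vans suffice.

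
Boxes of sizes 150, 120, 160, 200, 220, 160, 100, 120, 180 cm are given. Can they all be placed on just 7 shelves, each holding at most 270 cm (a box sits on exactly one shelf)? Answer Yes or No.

Yes

A valid assignment using 7 shelves:
  shelf 1: 220 = 220
  shelf 2: 200 = 200
  shelf 3: 180 = 180
  shelf 4: 160 + 100 = 260
  shelf 5: 160 = 160
  shelf 6: 150 + 120 = 270
  shelf 7: 120 = 120
Every load is within 270 cm, so 7 shelves suffice.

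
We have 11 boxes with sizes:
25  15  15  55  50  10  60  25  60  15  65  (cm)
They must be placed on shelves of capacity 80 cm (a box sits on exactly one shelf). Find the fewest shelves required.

Total = 65 + 60 + 60 + 55 + 50 + 25 + 25 + 15 + 15 + 15 + 10 = 395 cm.
Lower bound: ⌈395/80⌉ = 5 shelves.
A packing using 6 shelves:
  shelf 1: 65 + 15 = 80
  shelf 2: 60 + 15 = 75
  shelf 3: 60 + 15 = 75
  shelf 4: 55 + 25 = 80
  shelf 5: 50 + 25 = 75
  shelf 6: 10 = 10
No arrangement into 5 shelves stays within capacity, so 6 is optimal.

6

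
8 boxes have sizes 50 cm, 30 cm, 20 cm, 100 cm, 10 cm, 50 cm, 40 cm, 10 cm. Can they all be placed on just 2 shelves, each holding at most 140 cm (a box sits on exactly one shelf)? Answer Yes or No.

No

Total = 310 cm; ⌈310/140⌉ = 3.
At least 3 shelves are required, but only 2 are allowed.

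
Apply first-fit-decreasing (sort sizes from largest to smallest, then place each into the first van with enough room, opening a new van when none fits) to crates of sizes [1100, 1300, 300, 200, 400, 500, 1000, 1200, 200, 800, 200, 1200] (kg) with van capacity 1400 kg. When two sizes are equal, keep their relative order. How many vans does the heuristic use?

Sorted descending: 1300, 1200, 1200, 1100, 1000, 800, 500, 400, 300, 200, 200, 200.
  1300 → van 1 (new)  [load 1300/1400]
  1200 → van 2 (new)  [load 1200/1400]
  1200 → van 3 (new)  [load 1200/1400]
  1100 → van 4 (new)  [load 1100/1400]
  1000 → van 5 (new)  [load 1000/1400]
  800 → van 6 (new)  [load 800/1400]
  500 → van 6  [load 1300/1400]
  400 → van 5  [load 1400/1400]
  300 → van 4  [load 1400/1400]
  200 → van 2  [load 1400/1400]
  200 → van 3  [load 1400/1400]
  200 → van 7 (new)  [load 200/1400]
7 vans opened.

7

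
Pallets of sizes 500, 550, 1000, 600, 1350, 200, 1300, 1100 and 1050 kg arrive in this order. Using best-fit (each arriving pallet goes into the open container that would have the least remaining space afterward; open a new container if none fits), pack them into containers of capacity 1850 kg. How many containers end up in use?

  500 → container 1 (new)  [load 500/1850]
  550 → container 1  [load 1050/1850]
  1000 → container 2 (new)  [load 1000/1850]
  600 → container 1  [load 1650/1850]
  1350 → container 3 (new)  [load 1350/1850]
  200 → container 1  [load 1850/1850]
  1300 → container 4 (new)  [load 1300/1850]
  1100 → container 5 (new)  [load 1100/1850]
  1050 → container 6 (new)  [load 1050/1850]
6 containers opened.

6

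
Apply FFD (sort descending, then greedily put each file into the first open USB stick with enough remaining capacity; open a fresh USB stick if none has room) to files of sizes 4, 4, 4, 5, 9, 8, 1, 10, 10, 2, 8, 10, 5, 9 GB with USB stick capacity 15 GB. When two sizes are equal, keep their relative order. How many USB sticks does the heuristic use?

7

Sorted descending: 10, 10, 10, 9, 9, 8, 8, 5, 5, 4, 4, 4, 2, 1.
  10 → USB stick 1 (new)  [load 10/15]
  10 → USB stick 2 (new)  [load 10/15]
  10 → USB stick 3 (new)  [load 10/15]
  9 → USB stick 4 (new)  [load 9/15]
  9 → USB stick 5 (new)  [load 9/15]
  8 → USB stick 6 (new)  [load 8/15]
  8 → USB stick 7 (new)  [load 8/15]
  5 → USB stick 1  [load 15/15]
  5 → USB stick 2  [load 15/15]
  4 → USB stick 3  [load 14/15]
  4 → USB stick 4  [load 13/15]
  4 → USB stick 5  [load 13/15]
  2 → USB stick 4  [load 15/15]
  1 → USB stick 3  [load 15/15]
7 USB sticks opened.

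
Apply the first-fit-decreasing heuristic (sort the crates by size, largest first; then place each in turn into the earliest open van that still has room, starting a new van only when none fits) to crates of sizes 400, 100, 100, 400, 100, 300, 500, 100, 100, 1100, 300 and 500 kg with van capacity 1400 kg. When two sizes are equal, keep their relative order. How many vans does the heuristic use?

3

Sorted descending: 1100, 500, 500, 400, 400, 300, 300, 100, 100, 100, 100, 100.
  1100 → van 1 (new)  [load 1100/1400]
  500 → van 2 (new)  [load 500/1400]
  500 → van 2  [load 1000/1400]
  400 → van 2  [load 1400/1400]
  400 → van 3 (new)  [load 400/1400]
  300 → van 1  [load 1400/1400]
  300 → van 3  [load 700/1400]
  100 → van 3  [load 800/1400]
  100 → van 3  [load 900/1400]
  100 → van 3  [load 1000/1400]
  100 → van 3  [load 1100/1400]
  100 → van 3  [load 1200/1400]
3 vans opened.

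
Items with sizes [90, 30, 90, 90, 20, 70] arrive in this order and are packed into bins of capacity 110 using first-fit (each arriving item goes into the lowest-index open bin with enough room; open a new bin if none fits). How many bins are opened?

  90 → bin 1 (new)  [load 90/110]
  30 → bin 2 (new)  [load 30/110]
  90 → bin 3 (new)  [load 90/110]
  90 → bin 4 (new)  [load 90/110]
  20 → bin 1  [load 110/110]
  70 → bin 2  [load 100/110]
4 bins opened.

4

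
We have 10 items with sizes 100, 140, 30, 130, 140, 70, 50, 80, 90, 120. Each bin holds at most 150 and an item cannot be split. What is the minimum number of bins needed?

7

Total = 140 + 140 + 130 + 120 + 100 + 90 + 80 + 70 + 50 + 30 = 950.
Lower bound: ⌈950/150⌉ = 7 bins.
A packing using 7 bins:
  bin 1: 140 = 140
  bin 2: 140 = 140
  bin 3: 130 = 130
  bin 4: 120 + 30 = 150
  bin 5: 100 + 50 = 150
  bin 6: 90 = 90
  bin 7: 80 + 70 = 150
This matches the lower bound, so 7 is optimal.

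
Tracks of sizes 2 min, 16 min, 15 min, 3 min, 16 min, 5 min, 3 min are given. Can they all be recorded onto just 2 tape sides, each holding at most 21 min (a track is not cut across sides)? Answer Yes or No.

Total = 60 min; ⌈60/21⌉ = 3.
At least 3 tape sides are required, but only 2 are allowed.

No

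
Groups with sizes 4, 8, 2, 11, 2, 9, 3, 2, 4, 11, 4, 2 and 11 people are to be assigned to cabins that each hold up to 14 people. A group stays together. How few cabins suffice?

Total = 11 + 11 + 11 + 9 + 8 + 4 + 4 + 4 + 3 + 2 + 2 + 2 + 2 = 73 people.
Lower bound: ⌈73/14⌉ = 6 cabins.
A packing using 6 cabins:
  cabin 1: 11 + 3 = 14
  cabin 2: 11 + 2 = 13
  cabin 3: 11 + 2 = 13
  cabin 4: 9 + 4 = 13
  cabin 5: 8 + 4 + 2 = 14
  cabin 6: 4 + 2 = 6
This matches the lower bound, so 6 is optimal.

6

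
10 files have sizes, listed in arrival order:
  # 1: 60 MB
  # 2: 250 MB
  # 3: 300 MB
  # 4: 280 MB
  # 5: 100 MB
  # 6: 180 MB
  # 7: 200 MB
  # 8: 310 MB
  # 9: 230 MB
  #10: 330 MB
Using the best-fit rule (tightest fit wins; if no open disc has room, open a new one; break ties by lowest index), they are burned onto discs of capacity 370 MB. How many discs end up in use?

  60 → disc 1 (new)  [load 60/370]
  250 → disc 1  [load 310/370]
  300 → disc 2 (new)  [load 300/370]
  280 → disc 3 (new)  [load 280/370]
  100 → disc 4 (new)  [load 100/370]
  180 → disc 4  [load 280/370]
  200 → disc 5 (new)  [load 200/370]
  310 → disc 6 (new)  [load 310/370]
  230 → disc 7 (new)  [load 230/370]
  330 → disc 8 (new)  [load 330/370]
8 discs opened.

8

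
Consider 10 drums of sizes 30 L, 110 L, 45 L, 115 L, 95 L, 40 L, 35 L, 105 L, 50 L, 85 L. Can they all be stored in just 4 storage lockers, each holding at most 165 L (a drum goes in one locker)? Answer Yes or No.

No

Total = 710 L; ⌈710/165⌉ = 5.
At least 5 storage lockers are required, but only 4 are allowed.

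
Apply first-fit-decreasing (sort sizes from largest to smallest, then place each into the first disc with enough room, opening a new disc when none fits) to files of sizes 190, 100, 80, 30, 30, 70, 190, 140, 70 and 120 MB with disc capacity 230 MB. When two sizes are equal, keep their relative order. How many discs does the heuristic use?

5

Sorted descending: 190, 190, 140, 120, 100, 80, 70, 70, 30, 30.
  190 → disc 1 (new)  [load 190/230]
  190 → disc 2 (new)  [load 190/230]
  140 → disc 3 (new)  [load 140/230]
  120 → disc 4 (new)  [load 120/230]
  100 → disc 4  [load 220/230]
  80 → disc 3  [load 220/230]
  70 → disc 5 (new)  [load 70/230]
  70 → disc 5  [load 140/230]
  30 → disc 1  [load 220/230]
  30 → disc 2  [load 220/230]
5 discs opened.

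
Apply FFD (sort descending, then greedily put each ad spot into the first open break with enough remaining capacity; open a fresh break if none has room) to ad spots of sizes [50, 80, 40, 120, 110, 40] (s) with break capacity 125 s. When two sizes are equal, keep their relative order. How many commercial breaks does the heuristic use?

Sorted descending: 120, 110, 80, 50, 40, 40.
  120 → break 1 (new)  [load 120/125]
  110 → break 2 (new)  [load 110/125]
  80 → break 3 (new)  [load 80/125]
  50 → break 4 (new)  [load 50/125]
  40 → break 3  [load 120/125]
  40 → break 4  [load 90/125]
4 commercial breaks opened.

4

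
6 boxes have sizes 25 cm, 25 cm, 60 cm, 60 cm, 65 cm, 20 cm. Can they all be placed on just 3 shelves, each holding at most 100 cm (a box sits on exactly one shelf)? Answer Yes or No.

A valid assignment using 3 shelves:
  shelf 1: 65 + 25 = 90
  shelf 2: 60 + 25 = 85
  shelf 3: 60 + 20 = 80
Every load is within 100 cm, so 3 shelves suffice.

Yes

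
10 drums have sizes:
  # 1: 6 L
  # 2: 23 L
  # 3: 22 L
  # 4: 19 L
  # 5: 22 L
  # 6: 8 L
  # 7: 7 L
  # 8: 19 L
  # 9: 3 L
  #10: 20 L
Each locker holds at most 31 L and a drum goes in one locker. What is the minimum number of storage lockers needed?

6

Total = 23 + 22 + 22 + 20 + 19 + 19 + 8 + 7 + 6 + 3 = 149 L.
Lower bound: ⌈149/31⌉ = 5 storage lockers.
Also, 6 drums each exceed 31/2 L, and no two of those can share a locker, so at least 6 storage lockers are needed.
A packing using 6 storage lockers:
  locker 1: 23 + 8 = 31
  locker 2: 22 + 7 = 29
  locker 3: 22 + 6 + 3 = 31
  locker 4: 20 = 20
  locker 5: 19 = 19
  locker 6: 19 = 19
This matches the lower bound, so 6 is optimal.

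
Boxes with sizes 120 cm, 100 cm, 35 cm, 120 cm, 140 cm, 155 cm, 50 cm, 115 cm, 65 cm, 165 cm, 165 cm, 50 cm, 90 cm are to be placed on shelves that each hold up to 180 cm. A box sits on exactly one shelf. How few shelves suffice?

Total = 165 + 165 + 155 + 140 + 120 + 120 + 115 + 100 + 90 + 65 + 50 + 50 + 35 = 1370 cm.
Lower bound: ⌈1370/180⌉ = 8 shelves.
A packing using 9 shelves:
  shelf 1: 165 = 165
  shelf 2: 165 = 165
  shelf 3: 155 = 155
  shelf 4: 140 + 35 = 175
  shelf 5: 120 + 50 = 170
  shelf 6: 120 + 50 = 170
  shelf 7: 115 + 65 = 180
  shelf 8: 100 = 100
  shelf 9: 90 = 90
No arrangement into 8 shelves stays within capacity, so 9 is optimal.

9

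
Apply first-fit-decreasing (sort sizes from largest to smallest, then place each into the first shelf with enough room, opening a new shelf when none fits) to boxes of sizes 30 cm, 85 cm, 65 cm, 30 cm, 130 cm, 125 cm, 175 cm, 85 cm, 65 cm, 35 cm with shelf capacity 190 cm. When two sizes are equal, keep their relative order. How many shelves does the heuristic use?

5

Sorted descending: 175, 130, 125, 85, 85, 65, 65, 35, 30, 30.
  175 → shelf 1 (new)  [load 175/190]
  130 → shelf 2 (new)  [load 130/190]
  125 → shelf 3 (new)  [load 125/190]
  85 → shelf 4 (new)  [load 85/190]
  85 → shelf 4  [load 170/190]
  65 → shelf 3  [load 190/190]
  65 → shelf 5 (new)  [load 65/190]
  35 → shelf 2  [load 165/190]
  30 → shelf 5  [load 95/190]
  30 → shelf 5  [load 125/190]
5 shelves opened.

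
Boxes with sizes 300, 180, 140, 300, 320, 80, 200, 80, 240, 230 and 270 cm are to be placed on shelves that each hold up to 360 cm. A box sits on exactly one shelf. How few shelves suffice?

8

Total = 320 + 300 + 300 + 270 + 240 + 230 + 200 + 180 + 140 + 80 + 80 = 2340 cm.
Lower bound: ⌈2340/360⌉ = 7 shelves.
A packing using 8 shelves:
  shelf 1: 320 = 320
  shelf 2: 300 = 300
  shelf 3: 300 = 300
  shelf 4: 270 + 80 = 350
  shelf 5: 240 + 80 = 320
  shelf 6: 230 = 230
  shelf 7: 200 + 140 = 340
  shelf 8: 180 = 180
No arrangement into 7 shelves stays within capacity, so 8 is optimal.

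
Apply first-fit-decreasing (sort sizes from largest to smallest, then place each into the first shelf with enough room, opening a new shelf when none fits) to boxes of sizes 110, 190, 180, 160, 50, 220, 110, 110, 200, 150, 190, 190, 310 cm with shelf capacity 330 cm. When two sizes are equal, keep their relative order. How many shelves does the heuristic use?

Sorted descending: 310, 220, 200, 190, 190, 190, 180, 160, 150, 110, 110, 110, 50.
  310 → shelf 1 (new)  [load 310/330]
  220 → shelf 2 (new)  [load 220/330]
  200 → shelf 3 (new)  [load 200/330]
  190 → shelf 4 (new)  [load 190/330]
  190 → shelf 5 (new)  [load 190/330]
  190 → shelf 6 (new)  [load 190/330]
  180 → shelf 7 (new)  [load 180/330]
  160 → shelf 8 (new)  [load 160/330]
  150 → shelf 7  [load 330/330]
  110 → shelf 2  [load 330/330]
  110 → shelf 3  [load 310/330]
  110 → shelf 4  [load 300/330]
  50 → shelf 5  [load 240/330]
8 shelves opened.

8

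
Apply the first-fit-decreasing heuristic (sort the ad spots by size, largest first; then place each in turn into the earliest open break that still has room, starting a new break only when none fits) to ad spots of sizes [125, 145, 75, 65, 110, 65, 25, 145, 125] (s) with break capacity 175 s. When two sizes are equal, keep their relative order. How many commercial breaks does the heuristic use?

Sorted descending: 145, 145, 125, 125, 110, 75, 65, 65, 25.
  145 → break 1 (new)  [load 145/175]
  145 → break 2 (new)  [load 145/175]
  125 → break 3 (new)  [load 125/175]
  125 → break 4 (new)  [load 125/175]
  110 → break 5 (new)  [load 110/175]
  75 → break 6 (new)  [load 75/175]
  65 → break 5  [load 175/175]
  65 → break 6  [load 140/175]
  25 → break 1  [load 170/175]
6 commercial breaks opened.

6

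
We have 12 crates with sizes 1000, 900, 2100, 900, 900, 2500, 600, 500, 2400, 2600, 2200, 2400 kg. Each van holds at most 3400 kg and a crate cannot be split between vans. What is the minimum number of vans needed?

6

Total = 2600 + 2500 + 2400 + 2400 + 2200 + 2100 + 1000 + 900 + 900 + 900 + 600 + 500 = 19000 kg.
Lower bound: ⌈19000/3400⌉ = 6 vans.
A packing using 6 vans:
  van 1: 2600 + 600 = 3200
  van 2: 2500 + 900 = 3400
  van 3: 2400 + 1000 = 3400
  van 4: 2400 + 900 = 3300
  van 5: 2200 + 900 = 3100
  van 6: 2100 + 500 = 2600
This matches the lower bound, so 6 is optimal.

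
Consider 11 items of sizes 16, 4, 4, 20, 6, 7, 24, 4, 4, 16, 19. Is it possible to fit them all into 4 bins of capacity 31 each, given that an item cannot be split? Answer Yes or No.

Total = 124; ⌈124/31⌉ = 4.
5 items each exceed half the capacity and cannot share a bin, forcing at least 5 bins.
At least 5 bins are required, but only 4 are allowed.

No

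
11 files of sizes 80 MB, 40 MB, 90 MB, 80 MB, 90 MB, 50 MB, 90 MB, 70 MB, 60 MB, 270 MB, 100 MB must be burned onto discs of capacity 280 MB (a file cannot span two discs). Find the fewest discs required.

Total = 270 + 100 + 90 + 90 + 90 + 80 + 80 + 70 + 60 + 50 + 40 = 1020 MB.
Lower bound: ⌈1020/280⌉ = 4 discs.
A packing using 4 discs:
  disc 1: 270 = 270
  disc 2: 100 + 90 + 90 = 280
  disc 3: 90 + 80 + 80 = 250
  disc 4: 70 + 60 + 50 + 40 = 220
This matches the lower bound, so 4 is optimal.

4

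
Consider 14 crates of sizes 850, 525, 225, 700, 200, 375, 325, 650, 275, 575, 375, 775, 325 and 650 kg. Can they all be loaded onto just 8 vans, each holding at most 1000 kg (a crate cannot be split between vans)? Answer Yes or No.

A valid assignment using 8 vans:
  van 1: 850 = 850
  van 2: 775 + 225 = 1000
  van 3: 700 + 275 = 975
  van 4: 650 + 325 = 975
  van 5: 650 + 325 = 975
  van 6: 575 + 375 = 950
  van 7: 525 + 375 = 900
  van 8: 200 = 200
Every load is within 1000 kg, so 8 vans suffice.

Yes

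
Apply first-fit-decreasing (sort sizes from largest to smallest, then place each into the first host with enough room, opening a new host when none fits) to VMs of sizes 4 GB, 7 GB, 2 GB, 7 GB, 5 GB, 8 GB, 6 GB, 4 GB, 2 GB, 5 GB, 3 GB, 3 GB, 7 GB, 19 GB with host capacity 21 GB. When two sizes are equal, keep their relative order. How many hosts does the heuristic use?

Sorted descending: 19, 8, 7, 7, 7, 6, 5, 5, 4, 4, 3, 3, 2, 2.
  19 → host 1 (new)  [load 19/21]
  8 → host 2 (new)  [load 8/21]
  7 → host 2  [load 15/21]
  7 → host 3 (new)  [load 7/21]
  7 → host 3  [load 14/21]
  6 → host 2  [load 21/21]
  5 → host 3  [load 19/21]
  5 → host 4 (new)  [load 5/21]
  4 → host 4  [load 9/21]
  4 → host 4  [load 13/21]
  3 → host 4  [load 16/21]
  3 → host 4  [load 19/21]
  2 → host 1  [load 21/21]
  2 → host 3  [load 21/21]
4 hosts opened.

4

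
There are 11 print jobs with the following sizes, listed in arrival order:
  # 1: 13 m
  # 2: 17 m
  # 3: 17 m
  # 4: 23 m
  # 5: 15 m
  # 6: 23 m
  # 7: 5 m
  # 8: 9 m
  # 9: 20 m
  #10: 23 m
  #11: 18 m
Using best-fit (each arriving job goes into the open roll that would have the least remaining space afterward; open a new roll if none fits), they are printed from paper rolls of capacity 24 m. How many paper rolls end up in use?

9

  13 → roll 1 (new)  [load 13/24]
  17 → roll 2 (new)  [load 17/24]
  17 → roll 3 (new)  [load 17/24]
  23 → roll 4 (new)  [load 23/24]
  15 → roll 5 (new)  [load 15/24]
  23 → roll 6 (new)  [load 23/24]
  5 → roll 2  [load 22/24]
  9 → roll 5  [load 24/24]
  20 → roll 7 (new)  [load 20/24]
  23 → roll 8 (new)  [load 23/24]
  18 → roll 9 (new)  [load 18/24]
9 paper rolls opened.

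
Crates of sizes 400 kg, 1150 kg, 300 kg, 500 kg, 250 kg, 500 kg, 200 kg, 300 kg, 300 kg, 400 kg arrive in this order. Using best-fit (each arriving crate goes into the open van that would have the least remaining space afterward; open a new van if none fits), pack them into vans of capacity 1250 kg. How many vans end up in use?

  400 → van 1 (new)  [load 400/1250]
  1150 → van 2 (new)  [load 1150/1250]
  300 → van 1  [load 700/1250]
  500 → van 1  [load 1200/1250]
  250 → van 3 (new)  [load 250/1250]
  500 → van 3  [load 750/1250]
  200 → van 3  [load 950/1250]
  300 → van 3  [load 1250/1250]
  300 → van 4 (new)  [load 300/1250]
  400 → van 4  [load 700/1250]
4 vans opened.

4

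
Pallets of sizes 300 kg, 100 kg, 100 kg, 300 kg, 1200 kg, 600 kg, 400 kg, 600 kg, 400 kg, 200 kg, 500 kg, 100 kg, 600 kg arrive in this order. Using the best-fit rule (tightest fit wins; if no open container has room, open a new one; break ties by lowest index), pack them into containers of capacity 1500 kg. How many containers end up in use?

4

  300 → container 1 (new)  [load 300/1500]
  100 → container 1  [load 400/1500]
  100 → container 1  [load 500/1500]
  300 → container 1  [load 800/1500]
  1200 → container 2 (new)  [load 1200/1500]
  600 → container 1  [load 1400/1500]
  400 → container 3 (new)  [load 400/1500]
  600 → container 3  [load 1000/1500]
  400 → container 3  [load 1400/1500]
  200 → container 2  [load 1400/1500]
  500 → container 4 (new)  [load 500/1500]
  100 → container 1  [load 1500/1500]
  600 → container 4  [load 1100/1500]
4 containers opened.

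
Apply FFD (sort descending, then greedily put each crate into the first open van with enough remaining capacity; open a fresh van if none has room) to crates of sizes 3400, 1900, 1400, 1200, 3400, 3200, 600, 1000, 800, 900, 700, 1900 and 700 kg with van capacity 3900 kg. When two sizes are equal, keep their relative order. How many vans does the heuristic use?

Sorted descending: 3400, 3400, 3200, 1900, 1900, 1400, 1200, 1000, 900, 800, 700, 700, 600.
  3400 → van 1 (new)  [load 3400/3900]
  3400 → van 2 (new)  [load 3400/3900]
  3200 → van 3 (new)  [load 3200/3900]
  1900 → van 4 (new)  [load 1900/3900]
  1900 → van 4  [load 3800/3900]
  1400 → van 5 (new)  [load 1400/3900]
  1200 → van 5  [load 2600/3900]
  1000 → van 5  [load 3600/3900]
  900 → van 6 (new)  [load 900/3900]
  800 → van 6  [load 1700/3900]
  700 → van 3  [load 3900/3900]
  700 → van 6  [load 2400/3900]
  600 → van 6  [load 3000/3900]
6 vans opened.

6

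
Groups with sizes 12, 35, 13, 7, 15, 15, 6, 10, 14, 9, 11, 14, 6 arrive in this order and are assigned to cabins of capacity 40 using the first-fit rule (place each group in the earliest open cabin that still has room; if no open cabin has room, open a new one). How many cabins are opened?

  12 → cabin 1 (new)  [load 12/40]
  35 → cabin 2 (new)  [load 35/40]
  13 → cabin 1  [load 25/40]
  7 → cabin 1  [load 32/40]
  15 → cabin 3 (new)  [load 15/40]
  15 → cabin 3  [load 30/40]
  6 → cabin 1  [load 38/40]
  10 → cabin 3  [load 40/40]
  14 → cabin 4 (new)  [load 14/40]
  9 → cabin 4  [load 23/40]
  11 → cabin 4  [load 34/40]
  14 → cabin 5 (new)  [load 14/40]
  6 → cabin 4  [load 40/40]
5 cabins opened.

5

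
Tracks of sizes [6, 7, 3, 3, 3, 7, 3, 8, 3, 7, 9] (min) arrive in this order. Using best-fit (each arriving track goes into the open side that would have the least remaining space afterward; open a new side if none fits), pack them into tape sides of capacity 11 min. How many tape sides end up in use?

6

  6 → side 1 (new)  [load 6/11]
  7 → side 2 (new)  [load 7/11]
  3 → side 2  [load 10/11]
  3 → side 1  [load 9/11]
  3 → side 3 (new)  [load 3/11]
  7 → side 3  [load 10/11]
  3 → side 4 (new)  [load 3/11]
  8 → side 4  [load 11/11]
  3 → side 5 (new)  [load 3/11]
  7 → side 5  [load 10/11]
  9 → side 6 (new)  [load 9/11]
6 tape sides opened.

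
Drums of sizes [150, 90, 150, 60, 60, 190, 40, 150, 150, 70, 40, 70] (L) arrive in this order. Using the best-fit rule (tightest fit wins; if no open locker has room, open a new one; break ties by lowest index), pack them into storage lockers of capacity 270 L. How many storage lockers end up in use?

  150 → locker 1 (new)  [load 150/270]
  90 → locker 1  [load 240/270]
  150 → locker 2 (new)  [load 150/270]
  60 → locker 2  [load 210/270]
  60 → locker 2  [load 270/270]
  190 → locker 3 (new)  [load 190/270]
  40 → locker 3  [load 230/270]
  150 → locker 4 (new)  [load 150/270]
  150 → locker 5 (new)  [load 150/270]
  70 → locker 4  [load 220/270]
  40 → locker 3  [load 270/270]
  70 → locker 5  [load 220/270]
5 storage lockers opened.

5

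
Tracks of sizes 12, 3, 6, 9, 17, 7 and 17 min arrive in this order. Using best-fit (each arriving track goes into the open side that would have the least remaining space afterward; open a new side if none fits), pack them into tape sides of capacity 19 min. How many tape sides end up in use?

5

  12 → side 1 (new)  [load 12/19]
  3 → side 1  [load 15/19]
  6 → side 2 (new)  [load 6/19]
  9 → side 2  [load 15/19]
  17 → side 3 (new)  [load 17/19]
  7 → side 4 (new)  [load 7/19]
  17 → side 5 (new)  [load 17/19]
5 tape sides opened.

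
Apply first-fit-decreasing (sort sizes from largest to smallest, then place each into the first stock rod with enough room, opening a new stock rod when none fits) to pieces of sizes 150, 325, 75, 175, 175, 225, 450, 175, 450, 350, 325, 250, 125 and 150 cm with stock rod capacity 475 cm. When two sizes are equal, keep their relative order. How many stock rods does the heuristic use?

Sorted descending: 450, 450, 350, 325, 325, 250, 225, 175, 175, 175, 150, 150, 125, 75.
  450 → stock rod 1 (new)  [load 450/475]
  450 → stock rod 2 (new)  [load 450/475]
  350 → stock rod 3 (new)  [load 350/475]
  325 → stock rod 4 (new)  [load 325/475]
  325 → stock rod 5 (new)  [load 325/475]
  250 → stock rod 6 (new)  [load 250/475]
  225 → stock rod 6  [load 475/475]
  175 → stock rod 7 (new)  [load 175/475]
  175 → stock rod 7  [load 350/475]
  175 → stock rod 8 (new)  [load 175/475]
  150 → stock rod 4  [load 475/475]
  150 → stock rod 5  [load 475/475]
  125 → stock rod 3  [load 475/475]
  75 → stock rod 7  [load 425/475]
8 stock rods opened.

8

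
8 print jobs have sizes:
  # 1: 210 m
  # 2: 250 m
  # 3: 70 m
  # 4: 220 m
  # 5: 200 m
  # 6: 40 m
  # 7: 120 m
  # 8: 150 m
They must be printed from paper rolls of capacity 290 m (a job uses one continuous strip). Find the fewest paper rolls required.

Total = 250 + 220 + 210 + 200 + 150 + 120 + 70 + 40 = 1260 m.
Lower bound: ⌈1260/290⌉ = 5 paper rolls.
A packing using 5 paper rolls:
  roll 1: 250 + 40 = 290
  roll 2: 220 + 70 = 290
  roll 3: 210 = 210
  roll 4: 200 = 200
  roll 5: 150 + 120 = 270
This matches the lower bound, so 5 is optimal.

5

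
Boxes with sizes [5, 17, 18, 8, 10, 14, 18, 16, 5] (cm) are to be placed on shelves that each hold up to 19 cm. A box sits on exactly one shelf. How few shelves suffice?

Total = 18 + 18 + 17 + 16 + 14 + 10 + 8 + 5 + 5 = 111 cm.
Lower bound: ⌈111/19⌉ = 6 shelves.
A packing using 7 shelves:
  shelf 1: 18 = 18
  shelf 2: 18 = 18
  shelf 3: 17 = 17
  shelf 4: 16 = 16
  shelf 5: 14 + 5 = 19
  shelf 6: 10 + 8 = 18
  shelf 7: 5 = 5
No arrangement into 6 shelves stays within capacity, so 7 is optimal.

7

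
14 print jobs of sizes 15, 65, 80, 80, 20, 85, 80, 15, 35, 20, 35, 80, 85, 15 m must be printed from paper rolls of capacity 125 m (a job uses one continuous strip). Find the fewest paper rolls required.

7

Total = 85 + 85 + 80 + 80 + 80 + 80 + 65 + 35 + 35 + 20 + 20 + 15 + 15 + 15 = 710 m.
Lower bound: ⌈710/125⌉ = 6 paper rolls.
Also, 7 print jobs each exceed 125/2 m, and no two of those can share a roll, so at least 7 paper rolls are needed.
A packing using 7 paper rolls:
  roll 1: 85 + 35 = 120
  roll 2: 85 + 35 = 120
  roll 3: 80 + 20 + 20 = 120
  roll 4: 80 + 15 + 15 + 15 = 125
  roll 5: 80 = 80
  roll 6: 80 = 80
  roll 7: 65 = 65
This matches the lower bound, so 7 is optimal.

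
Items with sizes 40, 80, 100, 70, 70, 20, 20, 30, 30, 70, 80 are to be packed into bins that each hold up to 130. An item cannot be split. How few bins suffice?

6

Total = 100 + 80 + 80 + 70 + 70 + 70 + 40 + 30 + 30 + 20 + 20 = 610.
Lower bound: ⌈610/130⌉ = 5 bins.
Also, 6 items each exceed 65, and no two of those can share a bin, so at least 6 bins are needed.
A packing using 6 bins:
  bin 1: 100 + 30 = 130
  bin 2: 80 + 40 = 120
  bin 3: 80 + 30 + 20 = 130
  bin 4: 70 + 20 = 90
  bin 5: 70 = 70
  bin 6: 70 = 70
This matches the lower bound, so 6 is optimal.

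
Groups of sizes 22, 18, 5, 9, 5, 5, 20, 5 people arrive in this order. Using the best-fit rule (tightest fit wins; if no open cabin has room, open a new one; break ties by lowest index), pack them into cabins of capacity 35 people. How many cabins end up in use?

3

  22 → cabin 1 (new)  [load 22/35]
  18 → cabin 2 (new)  [load 18/35]
  5 → cabin 1  [load 27/35]
  9 → cabin 2  [load 27/35]
  5 → cabin 1  [load 32/35]
  5 → cabin 2  [load 32/35]
  20 → cabin 3 (new)  [load 20/35]
  5 → cabin 3  [load 25/35]
3 cabins opened.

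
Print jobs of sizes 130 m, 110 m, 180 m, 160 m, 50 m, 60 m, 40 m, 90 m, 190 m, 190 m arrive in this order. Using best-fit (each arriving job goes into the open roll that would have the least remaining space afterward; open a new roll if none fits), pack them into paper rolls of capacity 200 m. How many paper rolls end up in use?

  130 → roll 1 (new)  [load 130/200]
  110 → roll 2 (new)  [load 110/200]
  180 → roll 3 (new)  [load 180/200]
  160 → roll 4 (new)  [load 160/200]
  50 → roll 1  [load 180/200]
  60 → roll 2  [load 170/200]
  40 → roll 4  [load 200/200]
  90 → roll 5 (new)  [load 90/200]
  190 → roll 6 (new)  [load 190/200]
  190 → roll 7 (new)  [load 190/200]
7 paper rolls opened.

7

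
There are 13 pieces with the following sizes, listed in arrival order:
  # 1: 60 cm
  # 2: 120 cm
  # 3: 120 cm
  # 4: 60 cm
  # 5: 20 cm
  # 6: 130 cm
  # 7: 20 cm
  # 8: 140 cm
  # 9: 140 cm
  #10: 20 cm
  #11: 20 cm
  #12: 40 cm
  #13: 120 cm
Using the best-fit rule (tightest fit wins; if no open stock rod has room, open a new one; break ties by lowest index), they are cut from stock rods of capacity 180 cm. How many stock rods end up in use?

  60 → stock rod 1 (new)  [load 60/180]
  120 → stock rod 1  [load 180/180]
  120 → stock rod 2 (new)  [load 120/180]
  60 → stock rod 2  [load 180/180]
  20 → stock rod 3 (new)  [load 20/180]
  130 → stock rod 3  [load 150/180]
  20 → stock rod 3  [load 170/180]
  140 → stock rod 4 (new)  [load 140/180]
  140 → stock rod 5 (new)  [load 140/180]
  20 → stock rod 4  [load 160/180]
  20 → stock rod 4  [load 180/180]
  40 → stock rod 5  [load 180/180]
  120 → stock rod 6 (new)  [load 120/180]
6 stock rods opened.

6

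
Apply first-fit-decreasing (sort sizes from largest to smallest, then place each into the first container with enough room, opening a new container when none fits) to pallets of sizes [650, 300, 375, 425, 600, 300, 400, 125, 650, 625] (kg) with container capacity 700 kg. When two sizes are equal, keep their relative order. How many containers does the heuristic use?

7

Sorted descending: 650, 650, 625, 600, 425, 400, 375, 300, 300, 125.
  650 → container 1 (new)  [load 650/700]
  650 → container 2 (new)  [load 650/700]
  625 → container 3 (new)  [load 625/700]
  600 → container 4 (new)  [load 600/700]
  425 → container 5 (new)  [load 425/700]
  400 → container 6 (new)  [load 400/700]
  375 → container 7 (new)  [load 375/700]
  300 → container 6  [load 700/700]
  300 → container 7  [load 675/700]
  125 → container 5  [load 550/700]
7 containers opened.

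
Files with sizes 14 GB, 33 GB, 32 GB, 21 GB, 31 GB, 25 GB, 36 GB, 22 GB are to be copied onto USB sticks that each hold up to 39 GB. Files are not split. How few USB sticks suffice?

Total = 36 + 33 + 32 + 31 + 25 + 22 + 21 + 14 = 214 GB.
Lower bound: ⌈214/39⌉ = 6 USB sticks.
Also, 7 files each exceed 39/2 GB, and no two of those can share a USB stick, so at least 7 USB sticks are needed.
A packing using 7 USB sticks:
  USB stick 1: 36 = 36
  USB stick 2: 33 = 33
  USB stick 3: 32 = 32
  USB stick 4: 31 = 31
  USB stick 5: 25 + 14 = 39
  USB stick 6: 22 = 22
  USB stick 7: 21 = 21
This matches the lower bound, so 7 is optimal.

7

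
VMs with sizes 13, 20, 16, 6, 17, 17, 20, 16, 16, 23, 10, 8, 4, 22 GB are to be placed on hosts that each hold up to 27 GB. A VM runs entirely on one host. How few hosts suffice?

Total = 23 + 22 + 20 + 20 + 17 + 17 + 16 + 16 + 16 + 13 + 10 + 8 + 6 + 4 = 208 GB.
Lower bound: ⌈208/27⌉ = 8 hosts.
Also, 9 VMs each exceed 27/2 GB, and no two of those can share a host, so at least 9 hosts are needed.
A packing using 10 hosts:
  host 1: 23 + 4 = 27
  host 2: 22 = 22
  host 3: 20 + 6 = 26
  host 4: 20 = 20
  host 5: 17 + 10 = 27
  host 6: 17 + 8 = 25
  host 7: 16 = 16
  host 8: 16 = 16
  host 9: 16 = 16
  host 10: 13 = 13
No arrangement into 9 hosts stays within capacity, so 10 is optimal.

10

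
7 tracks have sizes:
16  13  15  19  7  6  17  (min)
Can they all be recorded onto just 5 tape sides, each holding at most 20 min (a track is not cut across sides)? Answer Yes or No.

No

Total = 93 min; ⌈93/20⌉ = 5.
The bound of 5 does not rule out 5, but exhaustive search shows no assignment into 5 tape sides of capacity 20 min exists — the minimum is 6.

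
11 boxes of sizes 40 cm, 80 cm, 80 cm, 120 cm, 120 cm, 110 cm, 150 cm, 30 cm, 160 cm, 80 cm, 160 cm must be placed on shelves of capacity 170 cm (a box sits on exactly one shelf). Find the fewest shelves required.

Total = 160 + 160 + 150 + 120 + 120 + 110 + 80 + 80 + 80 + 40 + 30 = 1130 cm.
Lower bound: ⌈1130/170⌉ = 7 shelves.
A packing using 8 shelves:
  shelf 1: 160 = 160
  shelf 2: 160 = 160
  shelf 3: 150 = 150
  shelf 4: 120 + 40 = 160
  shelf 5: 120 + 30 = 150
  shelf 6: 110 = 110
  shelf 7: 80 + 80 = 160
  shelf 8: 80 = 80
No arrangement into 7 shelves stays within capacity, so 8 is optimal.

8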